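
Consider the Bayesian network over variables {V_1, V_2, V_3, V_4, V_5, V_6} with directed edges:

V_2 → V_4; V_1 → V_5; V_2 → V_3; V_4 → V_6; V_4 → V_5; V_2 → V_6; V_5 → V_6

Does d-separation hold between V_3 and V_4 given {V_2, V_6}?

3 paths connect V_3 and V_4; each must be blocked for d-separation to hold:
Path 1: V_3 ← V_2 → V_4
  V_2 is a fork here and V_2 is conditioned on, so the path is blocked at V_2.
Path 2: V_3 ← V_2 → V_6 ← V_4
  V_2 is a fork here and V_2 is conditioned on, so the path is blocked at V_2.
Path 3: V_3 ← V_2 → V_6 ← V_5 ← V_4
  V_2 is a fork here and V_2 is conditioned on, so the path is blocked at V_2.
Every path is blocked, so V_3 and V_4 are d-separated given {V_2, V_6}.

Yes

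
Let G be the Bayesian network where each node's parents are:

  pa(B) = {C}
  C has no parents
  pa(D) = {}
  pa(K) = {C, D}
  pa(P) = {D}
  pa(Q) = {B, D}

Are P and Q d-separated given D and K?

Yes

There are 2 undirected paths between P and Q; checking each against the conditioning set {D, K}:
  1. P ← D → K ← C → B → Q — D:fork[blocks]; K:collider[open]; C:fork[open]; B:chain[open] ⇒ blocked
  2. P ← D → Q — D:fork[blocks] ⇒ blocked
Since every path is blocked, d-separation holds.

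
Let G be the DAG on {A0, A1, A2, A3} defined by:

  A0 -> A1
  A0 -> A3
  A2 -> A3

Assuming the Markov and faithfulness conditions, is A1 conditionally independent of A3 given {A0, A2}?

Only one path connects A1 and A3:
Path 1: A1 ← A0 → A3
  A0 is a fork here and A0 is conditioned on, so the path is blocked at A0.
All paths are blocked; A1 ⊥ A3 | {A0, A2} holds.

Yes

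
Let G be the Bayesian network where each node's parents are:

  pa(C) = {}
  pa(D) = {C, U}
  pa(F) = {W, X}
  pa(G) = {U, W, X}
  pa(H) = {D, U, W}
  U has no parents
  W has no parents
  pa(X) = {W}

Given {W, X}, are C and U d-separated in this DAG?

Yes — C and U are d-separated given {W, X}.

Enumerating the 5 paths from C to U and testing each for blocking by {W, X}:
Path 1: C → D → H ← W → G ← U
  H is a collider here and neither H nor any of its descendants is conditioned on, so the collider stays closed — the path is blocked at H.
Path 2: C → D → H ← W → X → G ← U
  H is a collider here and neither H nor any of its descendants is conditioned on, so the collider stays closed — the path is blocked at H.
Path 3: C → D → H ← W → F ← X → G ← U
  H is a collider here and neither H nor any of its descendants is conditioned on, so the collider stays closed — the path is blocked at H.
Path 4: C → D → H ← U
  H is a collider here and neither H nor any of its descendants is conditioned on, so the collider stays closed — the path is blocked at H.
Path 5: C → D ← U
  D is a collider here and neither D nor any of its descendants is conditioned on, so the collider stays closed — the path is blocked at D.
All paths are blocked; C ⊥ U | {W, X} holds.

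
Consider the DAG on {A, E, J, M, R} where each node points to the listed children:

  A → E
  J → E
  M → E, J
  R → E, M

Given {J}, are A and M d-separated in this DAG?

Yes

We examine all 3 paths between A and M:
Path 1: A → E ← M
  E is a collider here and neither E nor any of its descendants is conditioned on, so the collider stays closed — the path is blocked at E.
Path 2: A → E ← R → M
  E is a collider here and neither E nor any of its descendants is conditioned on, so the collider stays closed — the path is blocked at E.
Path 3: A → E ← J ← M
  E is a collider here and neither E nor any of its descendants is conditioned on, so the collider stays closed — the path is blocked at E.
All paths are blocked; A ⊥ M | {J} holds.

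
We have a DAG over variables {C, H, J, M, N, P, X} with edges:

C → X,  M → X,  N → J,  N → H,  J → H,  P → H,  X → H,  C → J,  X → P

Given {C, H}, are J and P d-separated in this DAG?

There are 6 undirected paths between J and P; checking each against the conditioning set {C, H}:
Path 1: J ← N → H ← P
  N is a fork and N is not conditioned on; H is a collider and H is conditioned on, which opens it — no node blocks this path, so it is active.
Path 2: J ← N → H ← X → P
  N is a fork and N is not conditioned on; H is a collider and H is conditioned on, which opens it; X is a fork and X is not conditioned on — no node blocks this path, so it is active.
Path 3: J → H ← P
  H is a collider and H is conditioned on, which opens it — no node blocks this path, so it is active.
Path 4: J → H ← X → P
  H is a collider and H is conditioned on, which opens it; X is a fork and X is not conditioned on — no node blocks this path, so it is active.
Path 5: J ← C → X → P
  C is a fork here and C is conditioned on, so the path is blocked at C.
Path 6: J ← C → X → H ← P
  C is a fork here and C is conditioned on, so the path is blocked at C.
At least one path is unblocked, so d-separation fails.

No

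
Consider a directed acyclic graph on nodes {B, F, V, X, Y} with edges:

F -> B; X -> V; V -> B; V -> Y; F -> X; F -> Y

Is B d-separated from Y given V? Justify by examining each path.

No

4 paths connect B and Y; each must be blocked for d-separation to hold:
Path 1: B ← F → X → V → Y
  V is a chain here and V is conditioned on, so the path is blocked at V.
Path 2: B ← F → Y
  F is a fork and F is not conditioned on — no node blocks this path, so it is active.
Path 3: B ← V ← X ← F → Y
  V is a chain here and V is conditioned on, so the path is blocked at V.
Path 4: B ← V → Y
  V is a fork here and V is conditioned on, so the path is blocked at V.
Because an active path exists, B and Y are not d-separated.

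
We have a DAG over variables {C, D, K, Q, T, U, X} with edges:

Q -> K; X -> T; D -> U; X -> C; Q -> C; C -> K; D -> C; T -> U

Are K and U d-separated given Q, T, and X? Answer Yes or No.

Enumerating the 4 paths from K to U and testing each for blocking by {Q, T, X}:
  1. K ← Q → C ← D → U — Q:fork[blocks]; C:collider[blocks]; D:fork[open] ⇒ blocked
  2. K ← Q → C ← X → T → U — Q:fork[blocks]; C:collider[blocks]; X:fork[blocks]; T:chain[blocks] ⇒ blocked
  3. K ← C ← D → U — C:chain[open]; D:fork[open] ⇒ active
  4. K ← C ← X → T → U — C:chain[open]; X:fork[blocks]; T:chain[blocks] ⇒ blocked
Because an active path exists, K and U are not d-separated.

No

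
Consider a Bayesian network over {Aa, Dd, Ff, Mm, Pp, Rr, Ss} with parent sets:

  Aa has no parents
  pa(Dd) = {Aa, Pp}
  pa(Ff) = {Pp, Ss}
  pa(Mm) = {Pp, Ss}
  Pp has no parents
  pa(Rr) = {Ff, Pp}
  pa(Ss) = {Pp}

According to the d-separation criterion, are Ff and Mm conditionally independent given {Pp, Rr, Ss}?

There are 6 undirected paths between Ff and Mm; checking each against the conditioning set {Pp, Rr, Ss}:
Path 1: Ff ← Pp → Mm
  Pp is a fork here and Pp is conditioned on, so the path is blocked at Pp.
Path 2: Ff ← Pp → Ss → Mm
  Pp is a fork here and Pp is conditioned on, so the path is blocked at Pp.
Path 3: Ff → Rr ← Pp → Mm
  Pp is a fork here and Pp is conditioned on, so the path is blocked at Pp.
Path 4: Ff → Rr ← Pp → Ss → Mm
  Pp is a fork here and Pp is conditioned on, so the path is blocked at Pp.
Path 5: Ff ← Ss → Mm
  Ss is a fork here and Ss is conditioned on, so the path is blocked at Ss.
Path 6: Ff ← Ss ← Pp → Mm
  Ss is a chain here and Ss is conditioned on, so the path is blocked at Ss.
Every path is blocked, so Ff and Mm are d-separated given {Pp, Rr, Ss}.

Yes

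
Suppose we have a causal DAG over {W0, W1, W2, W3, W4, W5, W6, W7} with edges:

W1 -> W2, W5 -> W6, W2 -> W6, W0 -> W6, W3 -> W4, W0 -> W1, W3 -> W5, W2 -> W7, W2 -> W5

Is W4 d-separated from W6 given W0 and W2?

No

There are 3 undirected paths between W4 and W6; checking each against the conditioning set {W0, W2}:
Path 1: W4 ← W3 → W5 ← W2 ← W1 ← W0 → W6
  W5 is a collider here and neither W5 nor any of its descendants is conditioned on, so the collider stays closed — the path is blocked at W5.
Path 2: W4 ← W3 → W5 ← W2 → W6
  W5 is a collider here and neither W5 nor any of its descendants is conditioned on, so the collider stays closed — the path is blocked at W5.
Path 3: W4 ← W3 → W5 → W6
  W3 is a fork and W3 is not conditioned on; W5 is a chain and W5 is not conditioned on — no node blocks this path, so it is active.
At least one path is unblocked, so d-separation fails.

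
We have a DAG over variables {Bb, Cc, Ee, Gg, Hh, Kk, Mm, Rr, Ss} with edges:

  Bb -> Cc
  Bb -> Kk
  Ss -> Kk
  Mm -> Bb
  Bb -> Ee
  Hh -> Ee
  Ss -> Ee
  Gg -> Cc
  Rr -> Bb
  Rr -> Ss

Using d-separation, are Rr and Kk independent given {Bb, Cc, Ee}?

No

Enumerating the 4 paths from Rr to Kk and testing each for blocking by {Bb, Cc, Ee}:
  1. Rr → Bb → Kk — Bb:chain[blocks] ⇒ blocked
  2. Rr → Bb → Ee ← Ss → Kk — Bb:chain[blocks]; Ee:collider[open]; Ss:fork[open] ⇒ blocked
  3. Rr → Ss → Kk — Ss:chain[open] ⇒ active
  4. Rr → Ss → Ee ← Bb → Kk — Ss:chain[open]; Ee:collider[open]; Bb:fork[blocks] ⇒ blocked
Because an active path exists, Rr and Kk are not d-separated.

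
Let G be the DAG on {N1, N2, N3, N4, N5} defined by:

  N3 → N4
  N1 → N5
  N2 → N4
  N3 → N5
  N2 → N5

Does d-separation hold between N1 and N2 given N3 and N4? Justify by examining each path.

2 paths connect N1 and N2; each must be blocked for d-separation to hold:
Path 1: N1 → N5 ← N2
  N5 is a collider here and neither N5 nor any of its descendants is conditioned on, so the collider stays closed — the path is blocked at N5.
Path 2: N1 → N5 ← N3 → N4 ← N2
  N5 is a collider here and neither N5 nor any of its descendants is conditioned on, so the collider stays closed — the path is blocked at N5.
All paths are blocked; N1 ⊥ N2 | {N3, N4} holds.

Yes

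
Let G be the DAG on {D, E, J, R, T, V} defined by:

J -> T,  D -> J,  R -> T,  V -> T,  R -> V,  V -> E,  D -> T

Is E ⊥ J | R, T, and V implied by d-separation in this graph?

Yes

Enumerating the 4 paths from E to J and testing each for blocking by {R, T, V}:
  1. E ← V → T ← J — V:fork[blocks]; T:collider[open] ⇒ blocked
  2. E ← V → T ← D → J — V:fork[blocks]; T:collider[open]; D:fork[open] ⇒ blocked
  3. E ← V ← R → T ← J — V:chain[blocks]; R:fork[blocks]; T:collider[open] ⇒ blocked
  4. E ← V ← R → T ← D → J — V:chain[blocks]; R:fork[blocks]; T:collider[open]; D:fork[open] ⇒ blocked
All paths are blocked; E ⊥ J | {R, T, V} holds.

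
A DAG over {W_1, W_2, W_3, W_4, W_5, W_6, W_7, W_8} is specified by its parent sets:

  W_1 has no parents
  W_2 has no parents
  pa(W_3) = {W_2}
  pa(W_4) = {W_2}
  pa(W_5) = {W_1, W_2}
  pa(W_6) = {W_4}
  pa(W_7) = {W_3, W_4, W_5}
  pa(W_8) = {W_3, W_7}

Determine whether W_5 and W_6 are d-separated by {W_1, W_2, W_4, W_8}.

Enumerating the 6 paths from W_5 to W_6 and testing each for blocking by {W_1, W_2, W_4, W_8}:
Path 1: W_5 → W_7 ← W_4 → W_6
  W_4 is a fork here and W_4 is conditioned on, so the path is blocked at W_4.
Path 2: W_5 → W_7 ← W_3 ← W_2 → W_4 → W_6
  W_2 is a fork here and W_2 is conditioned on, so the path is blocked at W_2.
Path 3: W_5 → W_7 → W_8 ← W_3 ← W_2 → W_4 → W_6
  W_2 is a fork here and W_2 is conditioned on, so the path is blocked at W_2.
Path 4: W_5 ← W_2 → W_4 → W_6
  W_2 is a fork here and W_2 is conditioned on, so the path is blocked at W_2.
Path 5: W_5 ← W_2 → W_3 → W_7 ← W_4 → W_6
  W_2 is a fork here and W_2 is conditioned on, so the path is blocked at W_2.
Path 6: W_5 ← W_2 → W_3 → W_8 ← W_7 ← W_4 → W_6
  W_2 is a fork here and W_2 is conditioned on, so the path is blocked at W_2.
All paths are blocked; W_5 ⊥ W_6 | {W_1, W_2, W_4, W_8} holds.

Yes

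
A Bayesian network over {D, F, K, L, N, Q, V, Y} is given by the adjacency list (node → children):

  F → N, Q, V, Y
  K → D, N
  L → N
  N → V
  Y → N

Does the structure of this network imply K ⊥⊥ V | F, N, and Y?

There are 3 undirected paths between K and V; checking each against the conditioning set {F, N, Y}:
  1. K → N ← F → V — N:collider[open]; F:fork[blocks] ⇒ blocked
  2. K → N ← Y ← F → V — N:collider[open]; Y:chain[blocks]; F:fork[blocks] ⇒ blocked
  3. K → N → V — N:chain[blocks] ⇒ blocked
Since every path is blocked, d-separation holds.

Yes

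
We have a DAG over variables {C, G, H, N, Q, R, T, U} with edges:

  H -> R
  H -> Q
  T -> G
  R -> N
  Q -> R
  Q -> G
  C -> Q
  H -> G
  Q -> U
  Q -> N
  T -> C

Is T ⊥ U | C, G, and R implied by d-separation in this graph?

There are 5 undirected paths between T and U; checking each against the conditioning set {C, G, R}:
  1. T → G ← H → R → N ← Q → U — G:collider[open]; H:fork[open]; R:chain[blocks]; N:collider[blocks]; Q:fork[open] ⇒ blocked
  2. T → G ← H → R ← Q → U — G:collider[open]; H:fork[open]; R:collider[open]; Q:fork[open] ⇒ active
  3. T → G ← H → Q → U — G:collider[open]; H:fork[open]; Q:chain[open] ⇒ active
  4. T → G ← Q → U — G:collider[open]; Q:fork[open] ⇒ active
  5. T → C → Q → U — C:chain[blocks]; Q:chain[open] ⇒ blocked
Since the path T → G ← H → R ← Q → U is active, T and U are not d-separated given {C, G, R}.

No — T and U are not d-separated given {C, G, R}.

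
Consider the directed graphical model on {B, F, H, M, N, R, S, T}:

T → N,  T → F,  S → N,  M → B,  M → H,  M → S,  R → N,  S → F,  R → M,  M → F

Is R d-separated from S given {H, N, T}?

There are 6 undirected paths between R and S; checking each against the conditioning set {H, N, T}:
Path 1: R → M → S
  M is a chain and M is not conditioned on — no node blocks this path, so it is active.
Path 2: R → M → F ← S
  F is a collider here and neither F nor any of its descendants is conditioned on, so the collider stays closed — the path is blocked at F.
Path 3: R → M → F ← T → N ← S
  F is a collider here and neither F nor any of its descendants is conditioned on, so the collider stays closed — the path is blocked at F.
Path 4: R → N ← S
  N is a collider and N is conditioned on, which opens it — no node blocks this path, so it is active.
Path 5: R → N ← T → F ← S
  T is a fork here and T is conditioned on, so the path is blocked at T.
Path 6: R → N ← T → F ← M → S
  T is a fork here and T is conditioned on, so the path is blocked at T.
At least one path is unblocked, so d-separation fails.

No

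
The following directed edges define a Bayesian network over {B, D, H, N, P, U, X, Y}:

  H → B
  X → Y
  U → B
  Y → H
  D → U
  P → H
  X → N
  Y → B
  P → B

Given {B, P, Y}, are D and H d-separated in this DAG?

No

There are 3 undirected paths between D and H; checking each against the conditioning set {B, P, Y}:
  1. D → U → B ← P → H — U:chain[open]; B:collider[open]; P:fork[blocks] ⇒ blocked
  2. D → U → B ← H — U:chain[open]; B:collider[open] ⇒ active
  3. D → U → B ← Y → H — U:chain[open]; B:collider[open]; Y:fork[blocks] ⇒ blocked
Since the path D → U → B ← H is active, D and H are not d-separated given {B, P, Y}.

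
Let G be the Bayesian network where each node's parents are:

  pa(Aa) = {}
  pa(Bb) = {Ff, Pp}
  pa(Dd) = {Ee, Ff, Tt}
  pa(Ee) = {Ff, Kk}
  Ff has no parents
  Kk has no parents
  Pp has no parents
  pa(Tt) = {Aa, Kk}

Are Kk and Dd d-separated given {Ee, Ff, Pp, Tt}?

Yes

We examine all 3 paths between Kk and Dd:
Path 1: Kk → Tt → Dd
  Tt is a chain here and Tt is conditioned on, so the path is blocked at Tt.
Path 2: Kk → Ee → Dd
  Ee is a chain here and Ee is conditioned on, so the path is blocked at Ee.
Path 3: Kk → Ee ← Ff → Dd
  Ff is a fork here and Ff is conditioned on, so the path is blocked at Ff.
All paths are blocked; Kk ⊥ Dd | {Ee, Ff, Pp, Tt} holds.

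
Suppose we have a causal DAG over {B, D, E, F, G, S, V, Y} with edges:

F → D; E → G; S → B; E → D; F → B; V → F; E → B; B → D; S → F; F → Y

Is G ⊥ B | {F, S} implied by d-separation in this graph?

No

There are 4 undirected paths between G and B; checking each against the conditioning set {F, S}:
Path 1: G ← E → D ← B
  D is a collider here and neither D nor any of its descendants is conditioned on, so the collider stays closed — the path is blocked at D.
Path 2: G ← E → D ← F → B
  D is a collider here and neither D nor any of its descendants is conditioned on, so the collider stays closed — the path is blocked at D.
Path 3: G ← E → D ← F ← S → B
  D is a collider here and neither D nor any of its descendants is conditioned on, so the collider stays closed — the path is blocked at D.
Path 4: G ← E → B
  E is a fork and E is not conditioned on — no node blocks this path, so it is active.
Because an active path exists, G and B are not d-separated.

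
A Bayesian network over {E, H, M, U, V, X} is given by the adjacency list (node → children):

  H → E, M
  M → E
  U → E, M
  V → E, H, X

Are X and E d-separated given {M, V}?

We examine all 4 paths between X and E:
Path 1: X ← V → E
  V is a fork here and V is conditioned on, so the path is blocked at V.
Path 2: X ← V → H → E
  V is a fork here and V is conditioned on, so the path is blocked at V.
Path 3: X ← V → H → M → E
  V is a fork here and V is conditioned on, so the path is blocked at V.
Path 4: X ← V → H → M ← U → E
  V is a fork here and V is conditioned on, so the path is blocked at V.
Since every path is blocked, d-separation holds.

Yes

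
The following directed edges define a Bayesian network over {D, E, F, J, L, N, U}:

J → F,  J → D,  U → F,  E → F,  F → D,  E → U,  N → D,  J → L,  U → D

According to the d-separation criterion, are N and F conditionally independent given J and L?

Yes

4 paths connect N and F; each must be blocked for d-separation to hold:
Path 1: N → D ← J → F
  D is a collider here and neither D nor any of its descendants is conditioned on, so the collider stays closed — the path is blocked at D.
Path 2: N → D ← F
  D is a collider here and neither D nor any of its descendants is conditioned on, so the collider stays closed — the path is blocked at D.
Path 3: N → D ← U ← E → F
  D is a collider here and neither D nor any of its descendants is conditioned on, so the collider stays closed — the path is blocked at D.
Path 4: N → D ← U → F
  D is a collider here and neither D nor any of its descendants is conditioned on, so the collider stays closed — the path is blocked at D.
Since every path is blocked, d-separation holds.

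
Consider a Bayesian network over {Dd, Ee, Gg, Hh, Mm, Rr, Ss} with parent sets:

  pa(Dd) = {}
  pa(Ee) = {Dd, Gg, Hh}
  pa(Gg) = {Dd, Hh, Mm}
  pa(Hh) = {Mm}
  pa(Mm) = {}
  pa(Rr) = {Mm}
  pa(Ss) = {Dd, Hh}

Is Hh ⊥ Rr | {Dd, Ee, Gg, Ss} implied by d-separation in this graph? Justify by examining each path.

No

We examine all 6 paths between Hh and Rr:
  1. Hh → Gg ← Mm → Rr — Gg:collider[open]; Mm:fork[open] ⇒ active
  2. Hh ← Mm → Rr — Mm:fork[open] ⇒ active
  3. Hh → Ee ← Gg ← Mm → Rr — Ee:collider[open]; Gg:chain[blocks]; Mm:fork[open] ⇒ blocked
  4. Hh → Ee ← Dd → Gg ← Mm → Rr — Ee:collider[open]; Dd:fork[blocks]; Gg:collider[open]; Mm:fork[open] ⇒ blocked
  5. Hh → Ss ← Dd → Gg ← Mm → Rr — Ss:collider[open]; Dd:fork[blocks]; Gg:collider[open]; Mm:fork[open] ⇒ blocked
  6. Hh → Ss ← Dd → Ee ← Gg ← Mm → Rr — Ss:collider[open]; Dd:fork[blocks]; Ee:collider[open]; Gg:chain[blocks]; Mm:fork[open] ⇒ blocked
Since the path Hh → Gg ← Mm → Rr is active, Hh and Rr are not d-separated given {Dd, Ee, Gg, Ss}.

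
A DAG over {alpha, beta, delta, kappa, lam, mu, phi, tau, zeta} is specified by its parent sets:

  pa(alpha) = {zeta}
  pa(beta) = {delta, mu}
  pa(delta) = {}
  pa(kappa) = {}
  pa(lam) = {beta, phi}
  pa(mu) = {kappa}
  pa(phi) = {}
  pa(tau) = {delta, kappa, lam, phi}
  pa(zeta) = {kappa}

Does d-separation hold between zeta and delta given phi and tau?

No

We examine all 6 paths between zeta and delta:
Path 1: zeta ← kappa → tau ← lam ← beta ← delta
  kappa is a fork and kappa is not conditioned on; tau is a collider and tau is conditioned on, which opens it; lam is a chain and lam is not conditioned on; beta is a chain and beta is not conditioned on — no node blocks this path, so it is active.
Path 2: zeta ← kappa → tau ← phi → lam ← beta ← delta
  phi is a fork here and phi is conditioned on, so the path is blocked at phi.
Path 3: zeta ← kappa → tau ← delta
  kappa is a fork and kappa is not conditioned on; tau is a collider and tau is conditioned on, which opens it — no node blocks this path, so it is active.
Path 4: zeta ← kappa → mu → beta → lam → tau ← delta
  kappa is a fork and kappa is not conditioned on; mu is a chain and mu is not conditioned on; beta is a chain and beta is not conditioned on; lam is a chain and lam is not conditioned on; tau is a collider and tau is conditioned on, which opens it — no node blocks this path, so it is active.
Path 5: zeta ← kappa → mu → beta → lam ← phi → tau ← delta
  phi is a fork here and phi is conditioned on, so the path is blocked at phi.
Path 6: zeta ← kappa → mu → beta ← delta
  kappa is a fork and kappa is not conditioned on; mu is a chain and mu is not conditioned on; beta is a collider and its descendant tau is conditioned on, which opens it — no node blocks this path, so it is active.
Since the path zeta ← kappa → tau ← lam ← beta ← delta is active, zeta and delta are not d-separated given {phi, tau}.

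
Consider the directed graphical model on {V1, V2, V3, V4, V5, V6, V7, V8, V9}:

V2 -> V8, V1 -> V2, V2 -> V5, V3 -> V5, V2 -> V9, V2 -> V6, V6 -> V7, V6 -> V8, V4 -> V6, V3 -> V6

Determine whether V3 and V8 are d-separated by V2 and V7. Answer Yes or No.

There are 4 undirected paths between V3 and V8; checking each against the conditioning set {V2, V7}:
  1. V3 → V5 ← V2 → V8 — V5:collider[blocks]; V2:fork[blocks] ⇒ blocked
  2. V3 → V5 ← V2 → V6 → V8 — V5:collider[blocks]; V2:fork[blocks]; V6:chain[open] ⇒ blocked
  3. V3 → V6 → V8 — V6:chain[open] ⇒ active
  4. V3 → V6 ← V2 → V8 — V6:collider[open]; V2:fork[blocks] ⇒ blocked
Since the path V3 → V6 → V8 is active, V3 and V8 are not d-separated given {V2, V7}.

No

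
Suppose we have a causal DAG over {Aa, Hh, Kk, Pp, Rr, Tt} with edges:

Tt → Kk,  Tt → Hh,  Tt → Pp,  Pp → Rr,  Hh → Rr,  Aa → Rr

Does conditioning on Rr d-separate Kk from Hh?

No

Enumerating the 2 paths from Kk to Hh and testing each for blocking by {Rr}:
Path 1: Kk ← Tt → Pp → Rr ← Hh
  Tt is a fork and Tt is not conditioned on; Pp is a chain and Pp is not conditioned on; Rr is a collider and Rr is conditioned on, which opens it — no node blocks this path, so it is active.
Path 2: Kk ← Tt → Hh
  Tt is a fork and Tt is not conditioned on — no node blocks this path, so it is active.
Since the path Kk ← Tt → Pp → Rr ← Hh is active, Kk and Hh are not d-separated given {Rr}.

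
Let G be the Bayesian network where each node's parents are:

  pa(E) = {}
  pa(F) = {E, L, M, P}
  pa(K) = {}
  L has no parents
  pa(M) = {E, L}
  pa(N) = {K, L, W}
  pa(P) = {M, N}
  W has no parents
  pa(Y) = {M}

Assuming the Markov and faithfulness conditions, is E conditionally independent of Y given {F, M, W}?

There are 6 undirected paths between E and Y; checking each against the conditioning set {F, M, W}:
Path 1: E → F ← L → N → P ← M → Y
  M is a fork here and M is conditioned on, so the path is blocked at M.
Path 2: E → F ← L → M → Y
  M is a chain here and M is conditioned on, so the path is blocked at M.
Path 3: E → F ← M → Y
  M is a fork here and M is conditioned on, so the path is blocked at M.
Path 4: E → F ← P ← N ← L → M → Y
  M is a chain here and M is conditioned on, so the path is blocked at M.
Path 5: E → F ← P ← M → Y
  M is a fork here and M is conditioned on, so the path is blocked at M.
Path 6: E → M → Y
  M is a chain here and M is conditioned on, so the path is blocked at M.
Every path is blocked, so E and Y are d-separated given {F, M, W}.

Yes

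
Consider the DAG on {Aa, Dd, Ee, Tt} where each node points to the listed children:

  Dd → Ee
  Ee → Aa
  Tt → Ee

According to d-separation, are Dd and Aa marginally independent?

No

There is one path between Dd and Aa:
Path 1: Dd → Ee → Aa
  Ee is a chain and Ee is not conditioned on — no node blocks this path, so it is active.
Since the path Dd → Ee → Aa is active, Dd and Aa are not d-separated given ∅.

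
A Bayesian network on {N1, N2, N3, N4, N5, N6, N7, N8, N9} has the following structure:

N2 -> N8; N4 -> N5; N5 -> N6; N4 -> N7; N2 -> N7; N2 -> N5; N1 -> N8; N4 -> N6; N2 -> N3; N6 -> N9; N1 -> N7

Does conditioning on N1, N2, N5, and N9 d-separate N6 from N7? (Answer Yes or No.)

There are 6 undirected paths between N6 and N7; checking each against the conditioning set {N1, N2, N5, N9}:
Path 1: N6 ← N4 → N7
  N4 is a fork and N4 is not conditioned on — no node blocks this path, so it is active.
Path 2: N6 ← N4 → N5 ← N2 → N7
  N2 is a fork here and N2 is conditioned on, so the path is blocked at N2.
Path 3: N6 ← N4 → N5 ← N2 → N8 ← N1 → N7
  N2 is a fork here and N2 is conditioned on, so the path is blocked at N2.
Path 4: N6 ← N5 ← N4 → N7
  N5 is a chain here and N5 is conditioned on, so the path is blocked at N5.
Path 5: N6 ← N5 ← N2 → N7
  N5 is a chain here and N5 is conditioned on, so the path is blocked at N5.
Path 6: N6 ← N5 ← N2 → N8 ← N1 → N7
  N5 is a chain here and N5 is conditioned on, so the path is blocked at N5.
At least one path is unblocked, so d-separation fails.

No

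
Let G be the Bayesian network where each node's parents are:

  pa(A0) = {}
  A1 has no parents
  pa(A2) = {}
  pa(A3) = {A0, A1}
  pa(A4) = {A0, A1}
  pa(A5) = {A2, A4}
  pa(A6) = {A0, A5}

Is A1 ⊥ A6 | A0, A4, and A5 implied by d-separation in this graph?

Yes

Enumerating the 4 paths from A1 to A6 and testing each for blocking by {A0, A4, A5}:
  1. A1 → A3 ← A0 → A4 → A5 → A6 — A3:collider[blocks]; A0:fork[blocks]; A4:chain[blocks]; A5:chain[blocks] ⇒ blocked
  2. A1 → A3 ← A0 → A6 — A3:collider[blocks]; A0:fork[blocks] ⇒ blocked
  3. A1 → A4 → A5 → A6 — A4:chain[blocks]; A5:chain[blocks] ⇒ blocked
  4. A1 → A4 ← A0 → A6 — A4:collider[open]; A0:fork[blocks] ⇒ blocked
Every path is blocked, so A1 and A6 are d-separated given {A0, A4, A5}.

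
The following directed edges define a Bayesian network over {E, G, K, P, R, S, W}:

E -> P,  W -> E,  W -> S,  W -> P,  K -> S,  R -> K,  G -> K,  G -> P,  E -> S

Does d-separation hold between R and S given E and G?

No

There are 5 undirected paths between R and S; checking each against the conditioning set {E, G}:
  1. R → K ← G → P ← W → S — K:collider[blocks]; G:fork[blocks]; P:collider[blocks]; W:fork[open] ⇒ blocked
  2. R → K ← G → P ← W → E → S — K:collider[blocks]; G:fork[blocks]; P:collider[blocks]; W:fork[open]; E:chain[blocks] ⇒ blocked
  3. R → K ← G → P ← E ← W → S — K:collider[blocks]; G:fork[blocks]; P:collider[blocks]; E:chain[blocks]; W:fork[open] ⇒ blocked
  4. R → K ← G → P ← E → S — K:collider[blocks]; G:fork[blocks]; P:collider[blocks]; E:fork[blocks] ⇒ blocked
  5. R → K → S — K:chain[open] ⇒ active
At least one path is unblocked, so d-separation fails.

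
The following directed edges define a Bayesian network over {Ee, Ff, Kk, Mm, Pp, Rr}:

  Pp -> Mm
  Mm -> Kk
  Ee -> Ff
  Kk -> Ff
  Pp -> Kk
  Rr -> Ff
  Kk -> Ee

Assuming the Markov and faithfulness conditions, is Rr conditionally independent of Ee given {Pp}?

Yes — Rr and Ee are d-separated given {Pp}.

There are 2 undirected paths between Rr and Ee; checking each against the conditioning set {Pp}:
  1. Rr → Ff ← Ee — Ff:collider[blocks] ⇒ blocked
  2. Rr → Ff ← Kk → Ee — Ff:collider[blocks]; Kk:fork[open] ⇒ blocked
All paths are blocked; Rr ⊥ Ee | {Pp} holds.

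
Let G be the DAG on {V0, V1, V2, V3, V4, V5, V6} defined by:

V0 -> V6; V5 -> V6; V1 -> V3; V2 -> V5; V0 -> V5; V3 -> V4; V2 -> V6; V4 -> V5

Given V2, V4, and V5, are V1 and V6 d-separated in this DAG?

Yes — V1 and V6 are d-separated given {V2, V4, V5}.

Enumerating the 3 paths from V1 to V6 and testing each for blocking by {V2, V4, V5}:
Path 1: V1 → V3 → V4 → V5 → V6
  V4 is a chain here and V4 is conditioned on, so the path is blocked at V4.
Path 2: V1 → V3 → V4 → V5 ← V2 → V6
  V4 is a chain here and V4 is conditioned on, so the path is blocked at V4.
Path 3: V1 → V3 → V4 → V5 ← V0 → V6
  V4 is a chain here and V4 is conditioned on, so the path is blocked at V4.
Every path is blocked, so V1 and V6 are d-separated given {V2, V4, V5}.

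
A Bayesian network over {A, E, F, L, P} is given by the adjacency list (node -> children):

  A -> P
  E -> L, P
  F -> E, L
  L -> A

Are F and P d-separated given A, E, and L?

Enumerating the 4 paths from F to P and testing each for blocking by {A, E, L}:
Path 1: F → E → L → A → P
  E is a chain here and E is conditioned on, so the path is blocked at E.
Path 2: F → E → P
  E is a chain here and E is conditioned on, so the path is blocked at E.
Path 3: F → L ← E → P
  E is a fork here and E is conditioned on, so the path is blocked at E.
Path 4: F → L → A → P
  L is a chain here and L is conditioned on, so the path is blocked at L.
All paths are blocked; F ⊥ P | {A, E, L} holds.

Yes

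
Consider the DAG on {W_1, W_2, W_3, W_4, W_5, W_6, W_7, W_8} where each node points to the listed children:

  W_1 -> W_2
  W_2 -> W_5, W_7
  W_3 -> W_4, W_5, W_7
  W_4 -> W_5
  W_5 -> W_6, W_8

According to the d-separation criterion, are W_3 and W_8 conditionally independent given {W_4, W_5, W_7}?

Yes

There are 3 undirected paths between W_3 and W_8; checking each against the conditioning set {W_4, W_5, W_7}:
Path 1: W_3 → W_5 → W_8
  W_5 is a chain here and W_5 is conditioned on, so the path is blocked at W_5.
Path 2: W_3 → W_4 → W_5 → W_8
  W_4 is a chain here and W_4 is conditioned on, so the path is blocked at W_4.
Path 3: W_3 → W_7 ← W_2 → W_5 → W_8
  W_5 is a chain here and W_5 is conditioned on, so the path is blocked at W_5.
All paths are blocked; W_3 ⊥ W_8 | {W_4, W_5, W_7} holds.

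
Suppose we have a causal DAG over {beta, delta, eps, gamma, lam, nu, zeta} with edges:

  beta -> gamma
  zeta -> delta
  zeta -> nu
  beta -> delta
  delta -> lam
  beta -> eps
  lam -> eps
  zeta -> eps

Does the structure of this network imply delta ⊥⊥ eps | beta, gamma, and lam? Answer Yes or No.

3 paths connect delta and eps; each must be blocked for d-separation to hold:
Path 1: delta ← beta → eps
  beta is a fork here and beta is conditioned on, so the path is blocked at beta.
Path 2: delta ← zeta → eps
  zeta is a fork and zeta is not conditioned on — no node blocks this path, so it is active.
Path 3: delta → lam → eps
  lam is a chain here and lam is conditioned on, so the path is blocked at lam.
At least one path is unblocked, so d-separation fails.

No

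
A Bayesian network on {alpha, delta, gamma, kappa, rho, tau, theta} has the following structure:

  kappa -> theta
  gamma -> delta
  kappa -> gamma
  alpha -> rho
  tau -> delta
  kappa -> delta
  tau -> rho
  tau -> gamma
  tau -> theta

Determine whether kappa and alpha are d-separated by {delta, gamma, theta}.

Yes

We examine all 5 paths between kappa and alpha:
Path 1: kappa → gamma ← tau → rho ← alpha
  rho is a collider here and neither rho nor any of its descendants is conditioned on, so the collider stays closed — the path is blocked at rho.
Path 2: kappa → gamma → delta ← tau → rho ← alpha
  gamma is a chain here and gamma is conditioned on, so the path is blocked at gamma.
Path 3: kappa → theta ← tau → rho ← alpha
  rho is a collider here and neither rho nor any of its descendants is conditioned on, so the collider stays closed — the path is blocked at rho.
Path 4: kappa → delta ← gamma ← tau → rho ← alpha
  gamma is a chain here and gamma is conditioned on, so the path is blocked at gamma.
Path 5: kappa → delta ← tau → rho ← alpha
  rho is a collider here and neither rho nor any of its descendants is conditioned on, so the collider stays closed — the path is blocked at rho.
Every path is blocked, so kappa and alpha are d-separated given {delta, gamma, theta}.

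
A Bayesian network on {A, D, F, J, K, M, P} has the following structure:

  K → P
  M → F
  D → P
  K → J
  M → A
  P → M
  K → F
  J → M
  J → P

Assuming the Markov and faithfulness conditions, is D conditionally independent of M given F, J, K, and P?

Yes

There are 5 undirected paths between D and M; checking each against the conditioning set {F, J, K, P}:
Path 1: D → P ← J ← K → F ← M
  J is a chain here and J is conditioned on, so the path is blocked at J.
Path 2: D → P ← J → M
  J is a fork here and J is conditioned on, so the path is blocked at J.
Path 3: D → P ← K → J → M
  K is a fork here and K is conditioned on, so the path is blocked at K.
Path 4: D → P ← K → F ← M
  K is a fork here and K is conditioned on, so the path is blocked at K.
Path 5: D → P → M
  P is a chain here and P is conditioned on, so the path is blocked at P.
All paths are blocked; D ⊥ M | {F, J, K, P} holds.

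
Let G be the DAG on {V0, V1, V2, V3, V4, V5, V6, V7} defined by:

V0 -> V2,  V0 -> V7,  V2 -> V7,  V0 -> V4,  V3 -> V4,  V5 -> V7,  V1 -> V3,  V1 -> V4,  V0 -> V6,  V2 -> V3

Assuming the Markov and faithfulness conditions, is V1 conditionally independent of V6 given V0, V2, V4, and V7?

6 paths connect V1 and V6; each must be blocked for d-separation to hold:
  1. V1 → V3 → V4 ← V0 → V6 — V3:chain[open]; V4:collider[open]; V0:fork[blocks] ⇒ blocked
  2. V1 → V3 ← V2 → V7 ← V0 → V6 — V3:collider[open]; V2:fork[blocks]; V7:collider[open]; V0:fork[blocks] ⇒ blocked
  3. V1 → V3 ← V2 ← V0 → V6 — V3:collider[open]; V2:chain[blocks]; V0:fork[blocks] ⇒ blocked
  4. V1 → V4 ← V3 ← V2 → V7 ← V0 → V6 — V4:collider[open]; V3:chain[open]; V2:fork[blocks]; V7:collider[open]; V0:fork[blocks] ⇒ blocked
  5. V1 → V4 ← V3 ← V2 ← V0 → V6 — V4:collider[open]; V3:chain[open]; V2:chain[blocks]; V0:fork[blocks] ⇒ blocked
  6. V1 → V4 ← V0 → V6 — V4:collider[open]; V0:fork[blocks] ⇒ blocked
All paths are blocked; V1 ⊥ V6 | {V0, V2, V4, V7} holds.

Yes — V1 and V6 are d-separated given {V0, V2, V4, V7}.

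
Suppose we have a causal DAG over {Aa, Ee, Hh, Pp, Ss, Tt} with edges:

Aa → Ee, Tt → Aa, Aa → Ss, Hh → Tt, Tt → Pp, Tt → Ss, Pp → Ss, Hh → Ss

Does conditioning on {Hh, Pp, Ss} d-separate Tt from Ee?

No — Tt and Ee are not d-separated given {Hh, Pp, Ss}.

4 paths connect Tt and Ee; each must be blocked for d-separation to hold:
Path 1: Tt → Aa → Ee
  Aa is a chain and Aa is not conditioned on — no node blocks this path, so it is active.
Path 2: Tt → Pp → Ss ← Aa → Ee
  Pp is a chain here and Pp is conditioned on, so the path is blocked at Pp.
Path 3: Tt ← Hh → Ss ← Aa → Ee
  Hh is a fork here and Hh is conditioned on, so the path is blocked at Hh.
Path 4: Tt → Ss ← Aa → Ee
  Ss is a collider and Ss is conditioned on, which opens it; Aa is a fork and Aa is not conditioned on — no node blocks this path, so it is active.
Because an active path exists, Tt and Ee are not d-separated.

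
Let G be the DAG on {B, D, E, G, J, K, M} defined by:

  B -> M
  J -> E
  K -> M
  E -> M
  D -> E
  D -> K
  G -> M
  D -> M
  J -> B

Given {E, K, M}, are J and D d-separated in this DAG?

We examine all 6 paths between J and D:
Path 1: J → B → M ← E ← D
  E is a chain here and E is conditioned on, so the path is blocked at E.
Path 2: J → B → M ← D
  B is a chain and B is not conditioned on; M is a collider and M is conditioned on, which opens it — no node blocks this path, so it is active.
Path 3: J → B → M ← K ← D
  K is a chain here and K is conditioned on, so the path is blocked at K.
Path 4: J → E ← D
  E is a collider and E is conditioned on, which opens it — no node blocks this path, so it is active.
Path 5: J → E → M ← D
  E is a chain here and E is conditioned on, so the path is blocked at E.
Path 6: J → E → M ← K ← D
  E is a chain here and E is conditioned on, so the path is blocked at E.
Since the path J → B → M ← D is active, J and D are not d-separated given {E, K, M}.

No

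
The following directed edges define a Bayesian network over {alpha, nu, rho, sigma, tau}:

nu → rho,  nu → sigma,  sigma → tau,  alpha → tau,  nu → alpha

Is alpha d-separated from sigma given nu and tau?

No

Enumerating the 2 paths from alpha to sigma and testing each for blocking by {nu, tau}:
  1. alpha ← nu → sigma — nu:fork[blocks] ⇒ blocked
  2. alpha → tau ← sigma — tau:collider[open] ⇒ active
Because an active path exists, alpha and sigma are not d-separated.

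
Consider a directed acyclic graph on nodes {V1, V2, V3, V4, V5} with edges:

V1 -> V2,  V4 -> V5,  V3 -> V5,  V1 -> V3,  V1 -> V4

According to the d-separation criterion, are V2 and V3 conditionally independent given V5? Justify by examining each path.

No

We examine all 2 paths between V2 and V3:
  1. V2 ← V1 → V3 — V1:fork[open] ⇒ active
  2. V2 ← V1 → V4 → V5 ← V3 — V1:fork[open]; V4:chain[open]; V5:collider[open] ⇒ active
Since the path V2 ← V1 → V3 is active, V2 and V3 are not d-separated given {V5}.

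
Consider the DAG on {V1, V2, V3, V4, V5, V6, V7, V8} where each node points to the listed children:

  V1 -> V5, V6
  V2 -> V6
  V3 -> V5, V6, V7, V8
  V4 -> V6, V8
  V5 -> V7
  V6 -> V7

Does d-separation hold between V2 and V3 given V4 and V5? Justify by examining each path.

There are 6 undirected paths between V2 and V3; checking each against the conditioning set {V4, V5}:
  1. V2 → V6 → V7 ← V5 ← V3 — V6:chain[open]; V7:collider[blocks]; V5:chain[blocks] ⇒ blocked
  2. V2 → V6 → V7 ← V3 — V6:chain[open]; V7:collider[blocks] ⇒ blocked
  3. V2 → V6 ← V3 — V6:collider[blocks] ⇒ blocked
  4. V2 → V6 ← V4 → V8 ← V3 — V6:collider[blocks]; V4:fork[blocks]; V8:collider[blocks] ⇒ blocked
  5. V2 → V6 ← V1 → V5 → V7 ← V3 — V6:collider[blocks]; V1:fork[open]; V5:chain[blocks]; V7:collider[blocks] ⇒ blocked
  6. V2 → V6 ← V1 → V5 ← V3 — V6:collider[blocks]; V1:fork[open]; V5:collider[open] ⇒ blocked
Since every path is blocked, d-separation holds.

Yes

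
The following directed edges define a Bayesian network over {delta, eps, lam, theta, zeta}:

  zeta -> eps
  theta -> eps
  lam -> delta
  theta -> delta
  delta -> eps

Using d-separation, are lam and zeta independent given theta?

Yes

Enumerating the 2 paths from lam to zeta and testing each for blocking by {theta}:
Path 1: lam → delta ← theta → eps ← zeta
  delta is a collider here and neither delta nor any of its descendants is conditioned on, so the collider stays closed — the path is blocked at delta.
Path 2: lam → delta → eps ← zeta
  eps is a collider here and neither eps nor any of its descendants is conditioned on, so the collider stays closed — the path is blocked at eps.
All paths are blocked; lam ⊥ zeta | {theta} holds.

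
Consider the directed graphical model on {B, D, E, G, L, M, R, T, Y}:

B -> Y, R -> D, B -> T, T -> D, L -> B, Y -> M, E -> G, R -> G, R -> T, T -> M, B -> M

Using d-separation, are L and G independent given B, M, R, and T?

Enumerating the 6 paths from L to G and testing each for blocking by {B, M, R, T}:
Path 1: L → B → T → D ← R → G
  B is a chain here and B is conditioned on, so the path is blocked at B.
Path 2: L → B → T ← R → G
  B is a chain here and B is conditioned on, so the path is blocked at B.
Path 3: L → B → Y → M ← T → D ← R → G
  B is a chain here and B is conditioned on, so the path is blocked at B.
Path 4: L → B → Y → M ← T ← R → G
  B is a chain here and B is conditioned on, so the path is blocked at B.
Path 5: L → B → M ← T → D ← R → G
  B is a chain here and B is conditioned on, so the path is blocked at B.
Path 6: L → B → M ← T ← R → G
  B is a chain here and B is conditioned on, so the path is blocked at B.
Since every path is blocked, d-separation holds.

Yes — L and G are d-separated given {B, M, R, T}.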